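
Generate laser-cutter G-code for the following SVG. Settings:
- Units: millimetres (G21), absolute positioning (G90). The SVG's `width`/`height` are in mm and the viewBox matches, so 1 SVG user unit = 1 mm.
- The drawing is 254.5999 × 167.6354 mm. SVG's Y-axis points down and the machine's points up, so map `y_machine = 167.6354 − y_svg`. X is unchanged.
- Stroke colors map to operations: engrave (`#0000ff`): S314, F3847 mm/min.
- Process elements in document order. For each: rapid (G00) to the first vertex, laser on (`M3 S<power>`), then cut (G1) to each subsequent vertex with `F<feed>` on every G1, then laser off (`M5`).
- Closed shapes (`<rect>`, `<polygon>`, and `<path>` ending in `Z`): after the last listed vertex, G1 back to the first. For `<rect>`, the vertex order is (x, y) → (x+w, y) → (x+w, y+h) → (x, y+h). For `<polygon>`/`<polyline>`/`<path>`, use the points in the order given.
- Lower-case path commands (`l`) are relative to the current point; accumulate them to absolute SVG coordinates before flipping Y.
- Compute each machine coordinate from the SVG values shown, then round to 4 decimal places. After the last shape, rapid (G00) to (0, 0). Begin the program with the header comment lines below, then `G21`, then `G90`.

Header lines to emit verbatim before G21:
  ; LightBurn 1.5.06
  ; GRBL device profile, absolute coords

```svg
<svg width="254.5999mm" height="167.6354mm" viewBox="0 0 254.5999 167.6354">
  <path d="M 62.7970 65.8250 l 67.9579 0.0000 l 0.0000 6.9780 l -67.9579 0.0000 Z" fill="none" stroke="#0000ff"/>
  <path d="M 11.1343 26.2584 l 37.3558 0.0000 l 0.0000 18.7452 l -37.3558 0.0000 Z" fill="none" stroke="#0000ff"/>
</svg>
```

; LightBurn 1.5.06
; GRBL device profile, absolute coords
G21
G90
G00 X62.7970 Y101.8104
M3 S314
G1 X130.7549 Y101.8104 F3847
G1 X130.7549 Y94.8324 F3847
G1 X62.7970 Y94.8324 F3847
G1 X62.7970 Y101.8104 F3847
M5
G00 X11.1343 Y141.3770
M3 S314
G1 X48.4901 Y141.3770 F3847
G1 X48.4901 Y122.6318 F3847
G1 X11.1343 Y122.6318 F3847
G1 X11.1343 Y141.3770 F3847
M5
G00 X0.0000 Y0.0000

Since the viewBox matches the mm dimensions, user units are millimetres directly. The only transform is the Y-flip y_m = 167.6354 − y_svg.

Shape 1 is a rectangle drawn with `<path>`. Its stroke #0000ff means engrave at S314, F3847. After flipping Y the toolpath is (62.7970,101.8104) → (130.7549,101.8104) → (130.7549,94.8324) → (62.7970,94.8324) → (62.7970,101.8104), returning to the start.

Shape 2 is a rectangle drawn with `<path>`. Its stroke #0000ff means engrave at S314, F3847. After flipping Y the toolpath is (11.1343,141.3770) → (48.4901,141.3770) → (48.4901,122.6318) → (11.1343,122.6318) → (11.1343,141.3770), returning to the start.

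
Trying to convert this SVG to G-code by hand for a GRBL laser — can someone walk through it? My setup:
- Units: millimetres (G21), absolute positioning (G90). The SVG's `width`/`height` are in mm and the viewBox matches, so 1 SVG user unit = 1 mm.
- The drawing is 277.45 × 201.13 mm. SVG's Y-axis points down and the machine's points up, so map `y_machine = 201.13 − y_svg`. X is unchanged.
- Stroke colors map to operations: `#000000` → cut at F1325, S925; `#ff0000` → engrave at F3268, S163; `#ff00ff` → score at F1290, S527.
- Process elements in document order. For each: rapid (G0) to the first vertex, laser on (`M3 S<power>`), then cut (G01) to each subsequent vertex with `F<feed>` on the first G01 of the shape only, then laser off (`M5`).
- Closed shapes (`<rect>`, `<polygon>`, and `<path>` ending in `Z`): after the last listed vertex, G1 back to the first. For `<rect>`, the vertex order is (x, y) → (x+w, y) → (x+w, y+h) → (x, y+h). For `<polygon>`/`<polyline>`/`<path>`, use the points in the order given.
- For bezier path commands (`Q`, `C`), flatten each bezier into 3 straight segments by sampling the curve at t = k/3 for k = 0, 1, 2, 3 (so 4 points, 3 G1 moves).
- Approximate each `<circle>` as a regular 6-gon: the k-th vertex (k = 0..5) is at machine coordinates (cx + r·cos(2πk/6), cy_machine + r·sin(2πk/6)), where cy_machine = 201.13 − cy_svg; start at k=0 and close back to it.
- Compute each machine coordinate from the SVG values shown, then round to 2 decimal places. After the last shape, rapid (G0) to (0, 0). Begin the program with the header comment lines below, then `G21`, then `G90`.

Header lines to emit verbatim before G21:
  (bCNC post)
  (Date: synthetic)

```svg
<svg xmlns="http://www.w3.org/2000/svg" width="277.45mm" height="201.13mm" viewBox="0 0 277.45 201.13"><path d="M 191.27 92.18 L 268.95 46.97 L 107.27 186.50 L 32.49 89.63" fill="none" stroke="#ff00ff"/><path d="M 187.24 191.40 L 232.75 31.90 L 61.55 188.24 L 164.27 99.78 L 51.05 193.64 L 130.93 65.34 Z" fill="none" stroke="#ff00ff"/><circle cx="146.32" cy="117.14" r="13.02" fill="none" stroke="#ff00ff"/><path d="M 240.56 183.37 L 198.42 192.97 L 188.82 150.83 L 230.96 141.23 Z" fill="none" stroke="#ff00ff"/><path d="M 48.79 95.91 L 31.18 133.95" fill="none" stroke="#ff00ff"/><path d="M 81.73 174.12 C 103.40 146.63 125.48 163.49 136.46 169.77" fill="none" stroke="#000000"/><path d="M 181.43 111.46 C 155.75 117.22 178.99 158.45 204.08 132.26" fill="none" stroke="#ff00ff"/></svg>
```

(bCNC post)
(Date: synthetic)
G21
G90
G0 X191.27 Y108.95
M3 S527
G01 X268.95 Y154.16 F1290
G01 X107.27 Y14.63
G01 X32.49 Y111.50
M5
G0 X187.24 Y9.73
M3 S527
G01 X232.75 Y169.23 F1290
G01 X61.55 Y12.89
G01 X164.27 Y101.35
G01 X51.05 Y7.49
G01 X130.93 Y135.79
G01 X187.24 Y9.73
M5
G0 X159.34 Y83.99
M3 S527
G01 X152.83 Y95.27 F1290
G01 X139.81 Y95.27
G01 X133.30 Y83.99
G01 X139.81 Y72.71
G01 X152.83 Y72.71
G01 X159.34 Y83.99
M5
G0 X240.56 Y17.76
M3 S527
G01 X198.42 Y8.16 F1290
G01 X188.82 Y50.30
G01 X230.96 Y59.90
G01 X240.56 Y17.76
M5
G0 X48.79 Y105.22
M3 S527
G01 X31.18 Y67.18 F1290
M5
G0 X81.73 Y27.01
M3 S925
G01 X103.11 Y41.75 F1325
G01 X122.21 Y39.13
G01 X136.46 Y31.36
M5
G0 X181.43 Y89.67
M3 S527
G01 X170.31 Y75.90 F1290
G01 X181.35 Y61.34
G01 X204.08 Y68.87
M5
G0 X0.00 Y0.00

viewBox `0 0 277.45 201.13` with mm width/height → 1 unit = 1 mm. Flip: y_m = 201.13 − y_svg.

**Shape 1** — `<path>` open polyline, stroke `#ff00ff` → score (S527, F1290). Machine vertices: (191.27,108.95) → (268.95,154.16) → (107.27,14.63) → (32.49,111.50). Open path.

**Shape 2** — `<path>` closed polygon, stroke `#ff00ff` → score (S527, F1290). Machine vertices: (187.24,9.73) → (232.75,169.23) → (61.55,12.89) → (164.27,101.35) → (51.05,7.49) → (130.93,135.79) → (187.24,9.73). Closed: final G1 returns to the first vertex.

**Shape 3** — `<circle>` circle, stroke `#ff00ff` → score (S527, F1290). Machine vertices: (159.34,83.99) → (152.83,95.27) → (139.81,95.27) → (133.30,83.99) → (139.81,72.71) → (152.83,72.71) → (159.34,83.99). Closed: final G1 returns to the first vertex.

**Shape 4** — `<path>` regular polygon, stroke `#ff00ff` → score (S527, F1290). Machine vertices: (240.56,17.76) → (198.42,8.16) → (188.82,50.30) → (230.96,59.90) → (240.56,17.76). Closed: final G1 returns to the first vertex.

**Shape 5** — `<path>` line segment, stroke `#ff00ff` → score (S527, F1290). Machine vertices: (48.79,105.22) → (31.18,67.18). Open path.

**Shape 6** — `<path>` cubic bezier, stroke `#000000` → cut (S925, F1325). Control points (SVG): P0=(81.73,174.12), P1=(103.40,146.63), P2=(125.48,163.49), P3=(136.46,169.77); sampled at t=k/3. Machine vertices: (81.73,27.01) → (103.11,41.75) → (122.21,39.13) → (136.46,31.36). Open path.

**Shape 7** — `<path>` cubic bezier, stroke `#ff00ff` → score (S527, F1290). Control points (SVG): P0=(181.43,111.46), P1=(155.75,117.22), P2=(178.99,158.45), P3=(204.08,132.26); sampled at t=k/3. Machine vertices: (181.43,89.67) → (170.31,75.90) → (181.35,61.34) → (204.08,68.87). Open path.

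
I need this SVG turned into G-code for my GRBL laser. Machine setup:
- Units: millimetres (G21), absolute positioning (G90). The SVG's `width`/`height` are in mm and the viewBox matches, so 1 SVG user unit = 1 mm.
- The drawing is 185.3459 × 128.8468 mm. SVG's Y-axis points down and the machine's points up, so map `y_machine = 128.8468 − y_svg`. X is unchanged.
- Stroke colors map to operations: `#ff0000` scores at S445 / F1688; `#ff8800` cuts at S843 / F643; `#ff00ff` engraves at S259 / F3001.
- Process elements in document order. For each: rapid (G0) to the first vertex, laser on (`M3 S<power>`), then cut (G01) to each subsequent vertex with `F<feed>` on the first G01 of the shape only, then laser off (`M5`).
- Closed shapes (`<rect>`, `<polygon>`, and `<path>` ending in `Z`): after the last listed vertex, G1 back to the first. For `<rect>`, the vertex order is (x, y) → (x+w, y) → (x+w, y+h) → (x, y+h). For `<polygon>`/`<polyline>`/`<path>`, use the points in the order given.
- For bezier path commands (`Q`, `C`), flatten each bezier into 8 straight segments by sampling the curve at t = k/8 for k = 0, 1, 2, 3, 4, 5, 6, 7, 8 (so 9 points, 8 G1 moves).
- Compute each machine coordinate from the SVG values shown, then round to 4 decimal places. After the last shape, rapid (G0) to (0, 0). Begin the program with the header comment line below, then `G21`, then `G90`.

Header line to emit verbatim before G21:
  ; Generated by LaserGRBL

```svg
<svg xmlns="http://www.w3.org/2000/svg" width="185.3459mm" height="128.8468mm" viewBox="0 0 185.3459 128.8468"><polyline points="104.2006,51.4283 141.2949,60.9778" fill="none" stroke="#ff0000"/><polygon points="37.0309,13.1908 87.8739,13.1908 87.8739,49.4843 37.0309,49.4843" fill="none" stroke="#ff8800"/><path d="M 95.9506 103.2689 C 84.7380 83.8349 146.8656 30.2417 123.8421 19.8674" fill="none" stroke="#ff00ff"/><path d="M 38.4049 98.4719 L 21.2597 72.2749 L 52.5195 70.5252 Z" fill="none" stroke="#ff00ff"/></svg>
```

; Generated by LaserGRBL
G21
G90
G0 X104.2006 Y77.4185
M3 S445
G01 X141.2949 Y67.8690 F1688
M5
G0 X37.0309 Y115.6560
M3 S843
G01 X87.8739 Y115.6560 F643
G01 X87.8739 Y79.3625
G01 X37.0309 Y79.3625
G01 X37.0309 Y115.6560
M5
G0 X95.9506 Y25.5779
M3 S259
G01 X94.8741 Y34.3157 F3001
G01 X98.8160 Y45.3492
G01 X105.9189 Y57.7716
G01 X114.3254 Y70.6760
G01 X122.1784 Y83.1558
G01 X127.6203 Y94.3042
G01 X128.7940 Y103.2143
G01 X123.8421 Y108.9794
M5
G0 X38.4049 Y30.3749
M3 S259
G01 X21.2597 Y56.5719 F3001
G01 X52.5195 Y58.3216
G01 X38.4049 Y30.3749
M5
G0 X0.0000 Y0.0000

viewBox `0 0 185.3459 128.8468` with mm width/height → 1 unit = 1 mm. Flip: y_m = 128.8468 − y_svg.

**Shape 1** — `<polyline>` line segment, stroke `#ff0000` → score (S445, F1688). Machine vertices: (104.2006,77.4185) → (141.2949,67.8690). Open path.

**Shape 2** — `<polygon>` rectangle, stroke `#ff8800` → cut (S843, F643). Machine vertices: (37.0309,115.6560) → (87.8739,115.6560) → (87.8739,79.3625) → (37.0309,79.3625) → (37.0309,115.6560). Closed: final G1 returns to the first vertex.

**Shape 3** — `<path>` cubic bezier, stroke `#ff00ff` → engrave (S259, F3001). Control points (SVG): P0=(95.9506,103.2689), P1=(84.7380,83.8349), P2=(146.8656,30.2417), P3=(123.8421,19.8674); sampled at t=k/8. Machine vertices: (95.9506,25.5779) → (94.8741,34.3157) → (98.8160,45.3492) → (105.9189,57.7716) → (114.3254,70.6760) → (122.1784,83.1558) → (127.6203,94.3042) → (128.7940,103.2143) → (123.8421,108.9794). Open path.

**Shape 4** — `<path>` regular polygon, stroke `#ff00ff` → engrave (S259, F3001). Machine vertices: (38.4049,30.3749) → (21.2597,56.5719) → (52.5195,58.3216) → (38.4049,30.3749). Closed: final G1 returns to the first vertex.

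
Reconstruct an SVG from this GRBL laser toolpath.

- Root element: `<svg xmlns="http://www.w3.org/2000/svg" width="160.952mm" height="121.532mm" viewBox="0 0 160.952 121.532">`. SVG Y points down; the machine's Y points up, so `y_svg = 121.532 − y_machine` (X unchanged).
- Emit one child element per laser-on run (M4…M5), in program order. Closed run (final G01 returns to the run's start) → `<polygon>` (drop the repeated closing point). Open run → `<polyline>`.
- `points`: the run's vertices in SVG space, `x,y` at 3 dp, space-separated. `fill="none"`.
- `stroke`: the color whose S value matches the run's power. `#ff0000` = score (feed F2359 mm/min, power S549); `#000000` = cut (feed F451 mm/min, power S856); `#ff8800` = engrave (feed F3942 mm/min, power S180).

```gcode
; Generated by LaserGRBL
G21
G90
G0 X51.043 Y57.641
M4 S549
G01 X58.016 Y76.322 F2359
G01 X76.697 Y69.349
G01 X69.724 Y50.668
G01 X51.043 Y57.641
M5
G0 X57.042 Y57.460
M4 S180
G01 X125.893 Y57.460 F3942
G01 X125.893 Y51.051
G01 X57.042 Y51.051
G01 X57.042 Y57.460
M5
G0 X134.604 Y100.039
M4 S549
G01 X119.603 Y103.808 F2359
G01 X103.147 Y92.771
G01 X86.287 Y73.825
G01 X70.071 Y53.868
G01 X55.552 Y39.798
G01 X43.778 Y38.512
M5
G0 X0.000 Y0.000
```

<svg xmlns="http://www.w3.org/2000/svg" width="160.952mm" height="121.532mm" viewBox="0 0 160.952 121.532">
  <polygon points="51.043,63.891 58.016,45.210 76.697,52.183 69.724,70.864" fill="none" stroke="#ff0000"/>
  <polygon points="57.042,64.072 125.893,64.072 125.893,70.481 57.042,70.481" fill="none" stroke="#ff8800"/>
  <polyline points="134.604,21.493 119.603,17.724 103.147,28.761 86.287,47.707 70.071,67.664 55.552,81.734 43.778,83.020" fill="none" stroke="#ff0000"/>
</svg>

Machine Y-up, SVG Y-down with viewBox height 121.532, so y_svg = 121.532 − y_machine; X carries over.

Run 1: S549 ⇒ score layer `#ff0000`. The run returns to its start, so emit a `<polygon>` with points (Y-flipped): 51.043,63.891 58.016,45.210 76.697,52.183 69.724,70.864.

Run 2: power S180 maps to stroke `#ff8800` (engrave). The run returns to its start, so emit a `<polygon>` with points (Y-flipped): 57.042,64.072 125.893,64.072 125.893,70.481 57.042,70.481.

Run 3: S549 ⇒ score layer `#ff0000`. The run is open, so emit a `<polyline>` with points (Y-flipped): 134.604,21.493 119.603,17.724 103.147,28.761 86.287,47.707 70.071,67.664 55.552,81.734 43.778,83.020.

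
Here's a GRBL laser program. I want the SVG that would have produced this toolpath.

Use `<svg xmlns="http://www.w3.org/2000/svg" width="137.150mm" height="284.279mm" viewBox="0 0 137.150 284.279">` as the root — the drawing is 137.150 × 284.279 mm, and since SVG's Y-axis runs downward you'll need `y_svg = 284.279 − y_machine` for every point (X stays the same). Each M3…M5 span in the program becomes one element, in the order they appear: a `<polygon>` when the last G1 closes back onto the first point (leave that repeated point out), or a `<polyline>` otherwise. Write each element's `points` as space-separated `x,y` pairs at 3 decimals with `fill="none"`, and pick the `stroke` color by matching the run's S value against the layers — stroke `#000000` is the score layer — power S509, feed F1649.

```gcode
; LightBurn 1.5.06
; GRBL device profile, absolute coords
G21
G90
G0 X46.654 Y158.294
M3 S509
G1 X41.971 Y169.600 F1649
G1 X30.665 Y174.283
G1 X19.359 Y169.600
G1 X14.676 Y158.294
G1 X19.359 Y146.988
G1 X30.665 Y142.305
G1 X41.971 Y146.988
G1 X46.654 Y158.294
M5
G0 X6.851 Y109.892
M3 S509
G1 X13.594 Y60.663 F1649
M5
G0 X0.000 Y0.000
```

<svg xmlns="http://www.w3.org/2000/svg" width="137.150mm" height="284.279mm" viewBox="0 0 137.150 284.279">
  <polygon points="46.654,125.985 41.971,114.679 30.665,109.996 19.359,114.679 14.676,125.985 19.359,137.291 30.665,141.974 41.971,137.291" fill="none" stroke="#000000"/>
  <polyline points="6.851,174.387 13.594,223.616" fill="none" stroke="#000000"/>
</svg>

Each laser-on run becomes one SVG element. Flip Y back into SVG space with y_svg = 284.279 − y_machine. Every run uses S509, so all elements get stroke `#000000` (score).

Run 1: The run returns to its start, so emit a `<polygon>` with points (Y-flipped): 46.654,125.985 41.971,114.679 30.665,109.996 19.359,114.679 14.676,125.985 19.359,137.291 30.665,141.974 41.971,137.291.

Run 2: The run is open, so emit a `<polyline>` with points (Y-flipped): 6.851,174.387 13.594,223.616.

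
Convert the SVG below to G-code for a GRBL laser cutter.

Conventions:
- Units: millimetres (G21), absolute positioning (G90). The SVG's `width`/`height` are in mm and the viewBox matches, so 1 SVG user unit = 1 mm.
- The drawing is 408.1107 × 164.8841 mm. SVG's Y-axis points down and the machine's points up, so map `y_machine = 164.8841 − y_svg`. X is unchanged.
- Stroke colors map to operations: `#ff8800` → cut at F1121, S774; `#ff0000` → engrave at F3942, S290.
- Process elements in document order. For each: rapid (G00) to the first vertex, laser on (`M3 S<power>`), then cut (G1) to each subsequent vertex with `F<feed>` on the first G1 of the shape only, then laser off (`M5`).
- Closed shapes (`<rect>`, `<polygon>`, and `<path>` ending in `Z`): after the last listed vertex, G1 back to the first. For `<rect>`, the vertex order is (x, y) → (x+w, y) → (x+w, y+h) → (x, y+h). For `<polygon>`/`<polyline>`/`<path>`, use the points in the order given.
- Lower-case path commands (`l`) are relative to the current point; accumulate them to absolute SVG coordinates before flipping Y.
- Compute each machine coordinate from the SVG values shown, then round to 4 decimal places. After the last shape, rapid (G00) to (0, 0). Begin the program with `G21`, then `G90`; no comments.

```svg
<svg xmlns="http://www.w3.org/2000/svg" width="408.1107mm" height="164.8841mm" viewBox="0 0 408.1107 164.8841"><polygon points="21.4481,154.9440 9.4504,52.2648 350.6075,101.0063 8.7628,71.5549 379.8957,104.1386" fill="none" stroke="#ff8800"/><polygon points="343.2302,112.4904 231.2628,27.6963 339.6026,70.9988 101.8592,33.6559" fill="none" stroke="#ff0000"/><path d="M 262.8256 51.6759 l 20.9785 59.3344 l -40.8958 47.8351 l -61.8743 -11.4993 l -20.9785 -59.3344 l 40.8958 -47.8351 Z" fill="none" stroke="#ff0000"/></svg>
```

G21
G90
G00 X21.4481 Y9.9401
M3 S774
G1 X9.4504 Y112.6193 F1121
G1 X350.6075 Y63.8778
G1 X8.7628 Y93.3292
G1 X379.8957 Y60.7455
G1 X21.4481 Y9.9401
M5
G00 X343.2302 Y52.3937
M3 S290
G1 X231.2628 Y137.1878 F3942
G1 X339.6026 Y93.8853
G1 X101.8592 Y131.2282
G1 X343.2302 Y52.3937
M5
G00 X262.8256 Y113.2082
M3 S290
G1 X283.8041 Y53.8738 F3942
G1 X242.9083 Y6.0387
G1 X181.0340 Y17.5380
G1 X160.0555 Y76.8724
G1 X200.9513 Y124.7075
G1 X262.8256 Y113.2082
M5
G00 X0.0000 Y0.0000

1 u = 1 mm; y_m = 164.8841 − y.

[1] `<polygon>` closed polygon, #ff8800→cut S774 F1121: (21.4481,9.9401) → (9.4504,112.6193) → (350.6075,63.8778) → (8.7628,93.3292) → (379.8957,60.7455) → (21.4481,9.9401) (closed)

[2] `<polygon>` closed polygon, #ff0000→engrave S290 F3942: (343.2302,52.3937) → (231.2628,137.1878) → (339.6026,93.8853) → (101.8592,131.2282) → (343.2302,52.3937) (closed)

[3] `<path>` regular polygon, #ff0000→engrave S290 F3942: (262.8256,113.2082) → (283.8041,53.8738) → (242.9083,6.0387) → (181.0340,17.5380) → (160.0555,76.8724) → (200.9513,124.7075) → (262.8256,113.2082) (closed)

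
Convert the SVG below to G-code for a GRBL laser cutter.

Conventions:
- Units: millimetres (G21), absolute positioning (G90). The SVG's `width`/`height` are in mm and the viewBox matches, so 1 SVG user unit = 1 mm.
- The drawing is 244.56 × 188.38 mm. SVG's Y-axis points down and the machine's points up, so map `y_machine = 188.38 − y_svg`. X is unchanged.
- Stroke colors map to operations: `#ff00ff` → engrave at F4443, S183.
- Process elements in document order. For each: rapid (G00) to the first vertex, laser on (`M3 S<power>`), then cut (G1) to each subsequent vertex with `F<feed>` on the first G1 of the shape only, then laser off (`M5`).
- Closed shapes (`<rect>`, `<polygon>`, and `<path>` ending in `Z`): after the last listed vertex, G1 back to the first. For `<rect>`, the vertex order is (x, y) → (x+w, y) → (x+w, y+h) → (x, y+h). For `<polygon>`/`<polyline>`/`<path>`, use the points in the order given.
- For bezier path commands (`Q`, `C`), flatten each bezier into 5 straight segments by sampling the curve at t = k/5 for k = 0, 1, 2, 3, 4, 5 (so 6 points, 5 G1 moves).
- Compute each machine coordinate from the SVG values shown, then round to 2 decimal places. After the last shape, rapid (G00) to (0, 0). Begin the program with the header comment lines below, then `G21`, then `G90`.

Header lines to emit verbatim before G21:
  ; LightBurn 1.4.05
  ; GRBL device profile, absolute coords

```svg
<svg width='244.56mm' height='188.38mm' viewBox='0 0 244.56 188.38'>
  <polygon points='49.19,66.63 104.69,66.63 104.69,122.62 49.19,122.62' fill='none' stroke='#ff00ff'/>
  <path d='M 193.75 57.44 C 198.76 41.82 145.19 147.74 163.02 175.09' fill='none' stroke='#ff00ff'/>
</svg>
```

viewBox `0 0 244.56 188.38` with mm width/height → 1 unit = 1 mm. Flip: y_m = 188.38 − y_svg.

**Shape 1** — `<polygon>` rectangle, stroke `#ff00ff` → engrave (S183, F4443). Machine vertices: (49.19,121.75) → (104.69,121.75) → (104.69,65.76) → (49.19,65.76) → (49.19,121.75). Closed: final G1 returns to the first vertex.

**Shape 2** — `<path>` cubic bezier, stroke `#ff00ff` → engrave (S183, F4443). Control points (SVG): P0=(193.75,57.44), P1=(198.76,41.82), P2=(145.19,147.74), P3=(163.02,175.09); sampled at t=k/5. Machine vertices: (193.75,130.94) → (190.77,127.33) → (179.96,104.15) → (167.58,71.02) → (159.85,37.53) → (163.02,13.29). Open path.

; LightBurn 1.4.05
; GRBL device profile, absolute coords
G21
G90
G00 X49.19 Y121.75
M3 S183
G1 X104.69 Y121.75 F4443
G1 X104.69 Y65.76
G1 X49.19 Y65.76
G1 X49.19 Y121.75
M5
G00 X193.75 Y130.94
M3 S183
G1 X190.77 Y127.33 F4443
G1 X179.96 Y104.15
G1 X167.58 Y71.02
G1 X159.85 Y37.53
G1 X163.02 Y13.29
M5
G00 X0.00 Y0.00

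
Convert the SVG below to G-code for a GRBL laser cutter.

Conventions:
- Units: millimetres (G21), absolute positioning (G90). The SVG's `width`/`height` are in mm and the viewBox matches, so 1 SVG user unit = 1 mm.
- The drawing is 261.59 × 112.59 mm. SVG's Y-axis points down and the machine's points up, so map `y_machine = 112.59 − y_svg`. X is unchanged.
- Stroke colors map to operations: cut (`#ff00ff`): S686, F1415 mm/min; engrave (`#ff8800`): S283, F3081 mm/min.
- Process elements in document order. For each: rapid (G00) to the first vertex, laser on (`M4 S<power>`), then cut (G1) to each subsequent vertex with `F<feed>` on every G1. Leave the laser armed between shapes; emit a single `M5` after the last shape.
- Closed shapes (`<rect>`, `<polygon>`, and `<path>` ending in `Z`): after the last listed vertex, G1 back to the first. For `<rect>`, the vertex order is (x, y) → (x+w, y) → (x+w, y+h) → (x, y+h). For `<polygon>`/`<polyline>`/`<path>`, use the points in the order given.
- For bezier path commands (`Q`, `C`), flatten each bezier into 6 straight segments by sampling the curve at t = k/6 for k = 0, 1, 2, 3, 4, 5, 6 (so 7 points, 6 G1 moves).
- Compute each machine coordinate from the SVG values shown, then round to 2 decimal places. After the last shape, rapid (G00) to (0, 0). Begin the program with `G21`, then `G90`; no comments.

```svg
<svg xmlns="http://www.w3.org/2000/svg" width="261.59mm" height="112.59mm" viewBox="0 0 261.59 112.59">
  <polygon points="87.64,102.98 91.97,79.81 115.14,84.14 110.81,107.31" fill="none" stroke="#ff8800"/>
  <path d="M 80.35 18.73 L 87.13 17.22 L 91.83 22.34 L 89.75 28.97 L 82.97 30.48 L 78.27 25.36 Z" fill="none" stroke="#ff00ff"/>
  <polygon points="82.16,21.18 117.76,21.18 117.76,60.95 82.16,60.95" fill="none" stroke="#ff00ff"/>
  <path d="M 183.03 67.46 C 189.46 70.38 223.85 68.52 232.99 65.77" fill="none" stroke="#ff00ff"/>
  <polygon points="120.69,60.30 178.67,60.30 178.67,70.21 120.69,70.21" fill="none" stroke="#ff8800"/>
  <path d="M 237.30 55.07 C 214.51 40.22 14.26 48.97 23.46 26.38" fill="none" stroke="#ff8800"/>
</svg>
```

Since the viewBox matches the mm dimensions, user units are millimetres directly. The only transform is the Y-flip y_m = 112.59 − y_svg.

Shape 1 is a regular polygon drawn with `<polygon>`. Its stroke #ff8800 means engrave at S283, F3081. After flipping Y the toolpath is (87.64,9.61) → (91.97,32.78) → (115.14,28.45) → (110.81,5.28) → (87.64,9.61), returning to the start.

Shape 2 is a regular polygon drawn with `<path>`. Its stroke #ff00ff means cut at S686, F1415. After flipping Y the toolpath is (80.35,93.86) → (87.13,95.37) → (91.83,90.25) → (89.75,83.62) → (82.97,82.11) → (78.27,87.23) → (80.35,93.86), returning to the start.

Shape 3 is a rectangle drawn with `<polygon>`. Its stroke #ff00ff means cut at S686, F1415. After flipping Y the toolpath is (82.16,91.41) → (117.76,91.41) → (117.76,51.64) → (82.16,51.64) → (82.16,91.41), returning to the start.

Shape 4 is a cubic bezier drawn with `<path>`. Its stroke #ff00ff means cut at S686, F1415. After flipping Y the toolpath is (183.03,45.13) → (188.33,44.05) → (196.81,43.66) → (206.99,43.85) → (217.40,44.51) → (226.56,45.54) → (232.99,46.82).

Shape 5 is a rectangle drawn with `<polygon>`. Its stroke #ff8800 means engrave at S283, F3081. After flipping Y the toolpath is (120.69,52.29) → (178.67,52.29) → (178.67,42.38) → (120.69,42.38) → (120.69,52.29), returning to the start.

Shape 6 is a cubic bezier drawn with `<path>`. Its stroke #ff8800 means engrave at S283, F3081. After flipping Y the toolpath is (237.30,57.52) → (212.91,63.23) → (169.69,66.54) → (118.38,68.96) → (69.75,72.03) → (34.52,77.27) → (23.46,86.21).

G21
G90
G00 X87.64 Y9.61
M4 S283
G1 X91.97 Y32.78 F3081
G1 X115.14 Y28.45 F3081
G1 X110.81 Y5.28 F3081
G1 X87.64 Y9.61 F3081
G00 X80.35 Y93.86
M4 S686
G1 X87.13 Y95.37 F1415
G1 X91.83 Y90.25 F1415
G1 X89.75 Y83.62 F1415
G1 X82.97 Y82.11 F1415
G1 X78.27 Y87.23 F1415
G1 X80.35 Y93.86 F1415
G00 X82.16 Y91.41
M4 S686
G1 X117.76 Y91.41 F1415
G1 X117.76 Y51.64 F1415
G1 X82.16 Y51.64 F1415
G1 X82.16 Y91.41 F1415
G00 X183.03 Y45.13
M4 S686
G1 X188.33 Y44.05 F1415
G1 X196.81 Y43.66 F1415
G1 X206.99 Y43.85 F1415
G1 X217.40 Y44.51 F1415
G1 X226.56 Y45.54 F1415
G1 X232.99 Y46.82 F1415
G00 X120.69 Y52.29
M4 S283
G1 X178.67 Y52.29 F3081
G1 X178.67 Y42.38 F3081
G1 X120.69 Y42.38 F3081
G1 X120.69 Y52.29 F3081
G00 X237.30 Y57.52
M4 S283
G1 X212.91 Y63.23 F3081
G1 X169.69 Y66.54 F3081
G1 X118.38 Y68.96 F3081
G1 X69.75 Y72.03 F3081
G1 X34.52 Y77.27 F3081
G1 X23.46 Y86.21 F3081
M5
G00 X0.00 Y0.00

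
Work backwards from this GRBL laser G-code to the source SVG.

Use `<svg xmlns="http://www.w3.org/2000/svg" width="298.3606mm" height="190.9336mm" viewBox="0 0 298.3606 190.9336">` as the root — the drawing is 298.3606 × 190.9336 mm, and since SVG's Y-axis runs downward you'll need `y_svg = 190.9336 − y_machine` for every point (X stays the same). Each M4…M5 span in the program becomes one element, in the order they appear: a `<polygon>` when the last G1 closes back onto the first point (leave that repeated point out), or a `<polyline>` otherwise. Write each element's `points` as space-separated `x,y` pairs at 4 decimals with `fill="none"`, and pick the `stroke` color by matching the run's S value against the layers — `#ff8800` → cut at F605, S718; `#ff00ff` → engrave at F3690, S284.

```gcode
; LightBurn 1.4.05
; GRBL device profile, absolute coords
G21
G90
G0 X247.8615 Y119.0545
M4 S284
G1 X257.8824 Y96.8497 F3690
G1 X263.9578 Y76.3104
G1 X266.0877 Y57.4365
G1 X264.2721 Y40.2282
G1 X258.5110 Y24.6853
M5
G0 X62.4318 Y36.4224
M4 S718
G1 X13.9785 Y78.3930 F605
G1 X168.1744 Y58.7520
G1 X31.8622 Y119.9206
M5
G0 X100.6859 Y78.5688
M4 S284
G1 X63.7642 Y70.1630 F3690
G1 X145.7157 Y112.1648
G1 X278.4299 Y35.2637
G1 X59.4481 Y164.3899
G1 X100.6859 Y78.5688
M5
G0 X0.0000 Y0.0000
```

Each laser-on run becomes one SVG element. Flip Y back into SVG space with y_svg = 190.9336 − y_machine.

Run 1: S284 ⇒ engrave layer `#ff00ff`. The run is open, so emit a `<polyline>` with points (Y-flipped): 247.8615,71.8791 257.8824,94.0839 263.9578,114.6232 266.0877,133.4971 264.2721,150.7054 258.5110,166.2483.

Run 2: the run's S718 means `#ff8800` (cut). The run is open, so emit a `<polyline>` with points (Y-flipped): 62.4318,154.5112 13.9785,112.5406 168.1744,132.1816 31.8622,71.0130.

Run 3: S284 ⇒ engrave layer `#ff00ff`. The run returns to its start, so emit a `<polygon>` with points (Y-flipped): 100.6859,112.3648 63.7642,120.7706 145.7157,78.7688 278.4299,155.6699 59.4481,26.5437.

<svg xmlns="http://www.w3.org/2000/svg" width="298.3606mm" height="190.9336mm" viewBox="0 0 298.3606 190.9336">
  <polyline points="247.8615,71.8791 257.8824,94.0839 263.9578,114.6232 266.0877,133.4971 264.2721,150.7054 258.5110,166.2483" fill="none" stroke="#ff00ff"/>
  <polyline points="62.4318,154.5112 13.9785,112.5406 168.1744,132.1816 31.8622,71.0130" fill="none" stroke="#ff8800"/>
  <polygon points="100.6859,112.3648 63.7642,120.7706 145.7157,78.7688 278.4299,155.6699 59.4481,26.5437" fill="none" stroke="#ff00ff"/>
</svg>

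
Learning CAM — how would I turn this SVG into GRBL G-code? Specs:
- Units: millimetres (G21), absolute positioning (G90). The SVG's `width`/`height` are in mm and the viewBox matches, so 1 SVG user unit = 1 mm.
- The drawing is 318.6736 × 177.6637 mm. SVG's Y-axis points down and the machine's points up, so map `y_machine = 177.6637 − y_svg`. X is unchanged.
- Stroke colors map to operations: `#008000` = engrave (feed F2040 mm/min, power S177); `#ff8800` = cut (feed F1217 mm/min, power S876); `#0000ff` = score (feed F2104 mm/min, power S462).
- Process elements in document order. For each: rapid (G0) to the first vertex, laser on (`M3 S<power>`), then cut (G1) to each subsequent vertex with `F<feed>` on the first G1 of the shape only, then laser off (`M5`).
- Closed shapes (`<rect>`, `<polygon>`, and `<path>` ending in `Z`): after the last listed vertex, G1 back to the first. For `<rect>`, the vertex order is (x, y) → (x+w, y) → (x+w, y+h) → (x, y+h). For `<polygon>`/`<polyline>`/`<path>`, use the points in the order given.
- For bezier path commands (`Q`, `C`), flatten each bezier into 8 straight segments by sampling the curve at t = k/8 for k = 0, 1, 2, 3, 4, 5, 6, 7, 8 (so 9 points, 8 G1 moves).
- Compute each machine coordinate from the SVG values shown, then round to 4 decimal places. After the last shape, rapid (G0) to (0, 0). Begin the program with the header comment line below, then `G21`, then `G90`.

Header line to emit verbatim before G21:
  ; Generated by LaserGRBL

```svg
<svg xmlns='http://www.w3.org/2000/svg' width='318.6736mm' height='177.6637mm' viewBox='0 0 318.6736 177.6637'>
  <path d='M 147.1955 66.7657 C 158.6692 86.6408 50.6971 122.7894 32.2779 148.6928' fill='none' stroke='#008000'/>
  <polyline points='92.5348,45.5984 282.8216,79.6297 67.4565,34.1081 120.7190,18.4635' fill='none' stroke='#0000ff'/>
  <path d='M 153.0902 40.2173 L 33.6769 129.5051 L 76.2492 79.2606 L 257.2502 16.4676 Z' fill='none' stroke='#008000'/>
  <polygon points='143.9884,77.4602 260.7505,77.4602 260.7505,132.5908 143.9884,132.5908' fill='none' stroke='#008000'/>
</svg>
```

; Generated by LaserGRBL
G21
G90
G0 X147.1955 Y110.8980
M3 S177
G1 X146.3073 Y102.7338 F2040
G1 X136.6703 Y93.3547
G1 X120.7336 Y83.0716
G1 X100.9465 Y72.1951
G1 X79.7582 Y61.0360
G1 X59.6179 Y49.9051
G1 X42.9747 Y39.1131
G1 X32.2779 Y28.9709
M5
G0 X92.5348 Y132.0653
M3 S462
G1 X282.8216 Y98.0340 F2104
G1 X67.4565 Y143.5556
G1 X120.7190 Y159.2002
M5
G0 X153.0902 Y137.4464
M3 S177
G1 X33.6769 Y48.1586 F2040
G1 X76.2492 Y98.4031
G1 X257.2502 Y161.1961
G1 X153.0902 Y137.4464
M5
G0 X143.9884 Y100.2035
M3 S177
G1 X260.7505 Y100.2035 F2040
G1 X260.7505 Y45.0729
G1 X143.9884 Y45.0729
G1 X143.9884 Y100.2035
M5
G0 X0.0000 Y0.0000

Since the viewBox matches the mm dimensions, user units are millimetres directly. The only transform is the Y-flip y_m = 177.6637 − y_svg.

Shape 1 is a cubic bezier drawn with `<path>`. Its stroke #008000 means engrave at S177, F2040. After flipping Y the toolpath is (147.1955,110.8980) → (146.3073,102.7338) → (136.6703,93.3547) → (120.7336,83.0716) → (100.9465,72.1951) → (79.7582,61.0360) → (59.6179,49.9051) → (42.9747,39.1131) → (32.2779,28.9709).

Shape 2 is a open polyline drawn with `<polyline>`. Its stroke #0000ff means score at S462, F2104. After flipping Y the toolpath is (92.5348,132.0653) → (282.8216,98.0340) → (67.4565,143.5556) → (120.7190,159.2002).

Shape 3 is a closed polygon drawn with `<path>`. Its stroke #008000 means engrave at S177, F2040. After flipping Y the toolpath is (153.0902,137.4464) → (33.6769,48.1586) → (76.2492,98.4031) → (257.2502,161.1961) → (153.0902,137.4464), returning to the start.

Shape 4 is a rectangle drawn with `<polygon>`. Its stroke #008000 means engrave at S177, F2040. After flipping Y the toolpath is (143.9884,100.2035) → (260.7505,100.2035) → (260.7505,45.0729) → (143.9884,45.0729) → (143.9884,100.2035), returning to the start.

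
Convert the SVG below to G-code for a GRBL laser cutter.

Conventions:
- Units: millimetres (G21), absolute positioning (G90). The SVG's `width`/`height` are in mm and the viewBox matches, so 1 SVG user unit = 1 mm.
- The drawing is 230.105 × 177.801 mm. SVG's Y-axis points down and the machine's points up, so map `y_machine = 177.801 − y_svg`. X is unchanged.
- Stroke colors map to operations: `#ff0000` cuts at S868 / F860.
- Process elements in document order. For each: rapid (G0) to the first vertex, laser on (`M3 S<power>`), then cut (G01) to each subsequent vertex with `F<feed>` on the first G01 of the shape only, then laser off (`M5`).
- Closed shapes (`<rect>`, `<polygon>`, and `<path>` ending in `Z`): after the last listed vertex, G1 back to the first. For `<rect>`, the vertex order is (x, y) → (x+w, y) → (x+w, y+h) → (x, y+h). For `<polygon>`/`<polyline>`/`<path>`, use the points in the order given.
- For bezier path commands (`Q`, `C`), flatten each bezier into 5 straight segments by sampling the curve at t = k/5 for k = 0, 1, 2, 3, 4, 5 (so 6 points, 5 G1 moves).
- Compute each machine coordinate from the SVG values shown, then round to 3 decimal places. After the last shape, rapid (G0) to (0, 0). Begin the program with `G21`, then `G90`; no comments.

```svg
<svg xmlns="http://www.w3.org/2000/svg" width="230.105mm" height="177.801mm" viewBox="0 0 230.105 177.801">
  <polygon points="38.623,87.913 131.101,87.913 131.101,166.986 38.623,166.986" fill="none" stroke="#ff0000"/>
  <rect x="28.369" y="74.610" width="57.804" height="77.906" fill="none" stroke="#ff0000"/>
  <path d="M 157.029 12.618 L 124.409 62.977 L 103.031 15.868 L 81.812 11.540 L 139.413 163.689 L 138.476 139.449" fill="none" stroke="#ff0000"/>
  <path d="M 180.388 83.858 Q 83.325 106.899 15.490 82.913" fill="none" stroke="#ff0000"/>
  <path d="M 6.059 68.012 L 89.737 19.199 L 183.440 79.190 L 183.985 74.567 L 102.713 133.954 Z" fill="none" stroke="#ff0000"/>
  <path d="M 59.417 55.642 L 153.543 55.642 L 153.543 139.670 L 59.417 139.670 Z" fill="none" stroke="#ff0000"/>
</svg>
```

G21
G90
G0 X38.623 Y89.888
M3 S868
G01 X131.101 Y89.888 F860
G01 X131.101 Y10.815
G01 X38.623 Y10.815
G01 X38.623 Y89.888
M5
G0 X28.369 Y103.191
M3 S868
G01 X86.173 Y103.191 F860
G01 X86.173 Y25.285
G01 X28.369 Y25.285
G01 X28.369 Y103.191
M5
G0 X157.029 Y165.183
M3 S868
G01 X124.409 Y114.824 F860
G01 X103.031 Y161.933
G01 X81.812 Y166.261
G01 X139.413 Y14.112
G01 X138.476 Y38.352
M5
G0 X180.388 Y93.943
M3 S868
G01 X142.732 Y86.608 F860
G01 X107.414 Y83.035
G01 X74.434 Y83.224
G01 X43.793 Y87.175
G01 X15.490 Y94.888
M5
G0 X6.059 Y109.789
M3 S868
G01 X89.737 Y158.602 F860
G01 X183.440 Y98.611
G01 X183.985 Y103.234
G01 X102.713 Y43.847
G01 X6.059 Y109.789
M5
G0 X59.417 Y122.159
M3 S868
G01 X153.543 Y122.159 F860
G01 X153.543 Y38.131
G01 X59.417 Y38.131
G01 X59.417 Y122.159
M5
G0 X0.000 Y0.000

viewBox `0 0 230.105 177.801` with mm width/height → 1 unit = 1 mm. Flip: y_m = 177.801 − y_svg.

**Shape 1** — `<polygon>` rectangle, stroke `#ff0000` → cut (S868, F860). Machine vertices: (38.623,89.888) → (131.101,89.888) → (131.101,10.815) → (38.623,10.815) → (38.623,89.888). Closed: final G1 returns to the first vertex.

**Shape 2** — `<rect>` rectangle, stroke `#ff0000` → cut (S868, F860). Machine vertices: (28.369,103.191) → (86.173,103.191) → (86.173,25.285) → (28.369,25.285) → (28.369,103.191). Closed: final G1 returns to the first vertex.

**Shape 3** — `<path>` open polyline, stroke `#ff0000` → cut (S868, F860). Machine vertices: (157.029,165.183) → (124.409,114.824) → (103.031,161.933) → (81.812,166.261) → (139.413,14.112) → (138.476,38.352). Open path.

**Shape 4** — `<path>` quadratic bezier, stroke `#ff0000` → cut (S868, F860). Control points (SVG): P0=(180.388,83.858), P1=(83.325,106.899), P2=(15.490,82.913); sampled at t=k/5. Machine vertices: (180.388,93.943) → (142.732,86.608) → (107.414,83.035) → (74.434,83.224) → (43.793,87.175) → (15.490,94.888). Open path.

**Shape 5** — `<path>` closed polygon, stroke `#ff0000` → cut (S868, F860). Machine vertices: (6.059,109.789) → (89.737,158.602) → (183.440,98.611) → (183.985,103.234) → (102.713,43.847) → (6.059,109.789). Closed: final G1 returns to the first vertex.

**Shape 6** — `<path>` rectangle, stroke `#ff0000` → cut (S868, F860). Machine vertices: (59.417,122.159) → (153.543,122.159) → (153.543,38.131) → (59.417,38.131) → (59.417,122.159). Closed: final G1 returns to the first vertex.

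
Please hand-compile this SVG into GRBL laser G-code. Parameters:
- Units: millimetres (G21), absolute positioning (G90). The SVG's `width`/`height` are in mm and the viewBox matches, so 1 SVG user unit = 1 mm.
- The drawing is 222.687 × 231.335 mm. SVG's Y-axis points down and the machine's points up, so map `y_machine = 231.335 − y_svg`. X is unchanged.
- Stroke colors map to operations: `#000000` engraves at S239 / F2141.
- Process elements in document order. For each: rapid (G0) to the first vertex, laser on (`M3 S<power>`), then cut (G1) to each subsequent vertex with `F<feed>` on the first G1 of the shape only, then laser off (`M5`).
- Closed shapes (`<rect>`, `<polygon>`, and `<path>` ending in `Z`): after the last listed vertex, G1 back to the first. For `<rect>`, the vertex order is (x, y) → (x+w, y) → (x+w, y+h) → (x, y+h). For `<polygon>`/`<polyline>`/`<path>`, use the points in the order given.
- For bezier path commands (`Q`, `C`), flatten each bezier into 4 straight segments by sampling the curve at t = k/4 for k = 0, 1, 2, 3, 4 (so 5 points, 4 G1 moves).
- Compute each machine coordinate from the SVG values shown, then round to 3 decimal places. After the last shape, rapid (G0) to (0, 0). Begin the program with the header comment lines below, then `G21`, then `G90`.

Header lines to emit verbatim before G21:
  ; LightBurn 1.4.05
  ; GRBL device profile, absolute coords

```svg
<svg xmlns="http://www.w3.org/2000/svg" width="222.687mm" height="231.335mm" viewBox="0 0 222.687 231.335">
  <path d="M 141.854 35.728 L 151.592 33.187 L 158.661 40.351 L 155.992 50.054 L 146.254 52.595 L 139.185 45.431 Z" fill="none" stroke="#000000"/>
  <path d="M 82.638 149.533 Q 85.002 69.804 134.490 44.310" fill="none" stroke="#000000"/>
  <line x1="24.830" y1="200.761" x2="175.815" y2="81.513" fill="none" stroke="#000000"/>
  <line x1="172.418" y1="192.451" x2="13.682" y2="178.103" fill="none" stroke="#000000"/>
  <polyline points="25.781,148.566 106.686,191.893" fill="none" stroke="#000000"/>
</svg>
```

1 u = 1 mm; y_m = 231.335 − y.

[1] `<path>` regular polygon, #000000→engrave S239 F2141: (141.854,195.607) → (151.592,198.148) → (158.661,190.984) → (155.992,181.281) → (146.254,178.740) → (139.185,185.904) → (141.854,195.607) (closed)

[2] `<path>` quadratic bezier, #000000→engrave S239 F2141: (82.638,81.802) → (86.765,118.277) → (96.783,147.972) → (112.691,170.888) → (134.490,187.025)

[3] `<line>` line segment, #000000→engrave S239 F2141: (24.830,30.574) → (175.815,149.822)

[4] `<line>` line segment, #000000→engrave S239 F2141: (172.418,38.884) → (13.682,53.232)

[5] `<polyline>` line segment, #000000→engrave S239 F2141: (25.781,82.769) → (106.686,39.442)

; LightBurn 1.4.05
; GRBL device profile, absolute coords
G21
G90
G0 X141.854 Y195.607
M3 S239
G1 X151.592 Y198.148 F2141
G1 X158.661 Y190.984
G1 X155.992 Y181.281
G1 X146.254 Y178.740
G1 X139.185 Y185.904
G1 X141.854 Y195.607
M5
G0 X82.638 Y81.802
M3 S239
G1 X86.765 Y118.277 F2141
G1 X96.783 Y147.972
G1 X112.691 Y170.888
G1 X134.490 Y187.025
M5
G0 X24.830 Y30.574
M3 S239
G1 X175.815 Y149.822 F2141
M5
G0 X172.418 Y38.884
M3 S239
G1 X13.682 Y53.232 F2141
M5
G0 X25.781 Y82.769
M3 S239
G1 X106.686 Y39.442 F2141
M5
G0 X0.000 Y0.000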